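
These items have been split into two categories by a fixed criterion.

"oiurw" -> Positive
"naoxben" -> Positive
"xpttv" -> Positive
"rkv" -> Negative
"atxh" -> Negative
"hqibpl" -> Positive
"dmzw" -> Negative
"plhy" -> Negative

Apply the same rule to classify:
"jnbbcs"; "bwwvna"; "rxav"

The distinguishing property — length ≥ 5 — holds for all the 'Positive' cases and none of the 'Negative' cases.

Positive, Positive, Negative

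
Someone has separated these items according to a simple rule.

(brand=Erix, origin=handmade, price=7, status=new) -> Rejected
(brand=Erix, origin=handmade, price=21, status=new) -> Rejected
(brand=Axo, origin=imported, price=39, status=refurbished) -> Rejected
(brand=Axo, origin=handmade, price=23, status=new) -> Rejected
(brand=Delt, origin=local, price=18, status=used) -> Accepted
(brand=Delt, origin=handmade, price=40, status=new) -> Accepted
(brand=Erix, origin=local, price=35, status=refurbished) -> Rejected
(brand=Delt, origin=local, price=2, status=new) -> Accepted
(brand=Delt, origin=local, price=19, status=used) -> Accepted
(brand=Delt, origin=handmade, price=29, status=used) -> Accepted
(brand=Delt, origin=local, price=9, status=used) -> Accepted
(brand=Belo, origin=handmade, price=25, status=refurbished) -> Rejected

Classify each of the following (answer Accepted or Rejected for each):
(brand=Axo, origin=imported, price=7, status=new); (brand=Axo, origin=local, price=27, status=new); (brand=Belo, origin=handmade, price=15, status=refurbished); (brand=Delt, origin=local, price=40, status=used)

Checking candidate rules against both groups, what survives is: brand is Delt.
(brand=Axo, origin=imported, price=7, status=new): Rejected (brand is Axo). (brand=Axo, origin=local, price=27, status=new): Rejected (brand is Axo). (brand=Belo, origin=handmade, price=15, status=refurbished): Rejected (brand is Belo). (brand=Delt, origin=local, price=40, status=used): Accepted (brand is Delt).

Rejected, Rejected, Rejected, Accepted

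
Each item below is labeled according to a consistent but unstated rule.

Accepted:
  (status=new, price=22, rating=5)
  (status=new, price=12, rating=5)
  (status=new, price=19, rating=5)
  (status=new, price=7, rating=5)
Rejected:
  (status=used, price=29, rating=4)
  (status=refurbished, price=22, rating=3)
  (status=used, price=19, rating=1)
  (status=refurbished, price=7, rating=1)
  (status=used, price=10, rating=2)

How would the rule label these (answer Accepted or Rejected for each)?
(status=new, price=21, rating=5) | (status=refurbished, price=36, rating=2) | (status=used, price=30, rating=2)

Accepted, Rejected, Rejected

Rule: status is new. This holds for each 'Accepted' example and fails for each 'Rejected' one.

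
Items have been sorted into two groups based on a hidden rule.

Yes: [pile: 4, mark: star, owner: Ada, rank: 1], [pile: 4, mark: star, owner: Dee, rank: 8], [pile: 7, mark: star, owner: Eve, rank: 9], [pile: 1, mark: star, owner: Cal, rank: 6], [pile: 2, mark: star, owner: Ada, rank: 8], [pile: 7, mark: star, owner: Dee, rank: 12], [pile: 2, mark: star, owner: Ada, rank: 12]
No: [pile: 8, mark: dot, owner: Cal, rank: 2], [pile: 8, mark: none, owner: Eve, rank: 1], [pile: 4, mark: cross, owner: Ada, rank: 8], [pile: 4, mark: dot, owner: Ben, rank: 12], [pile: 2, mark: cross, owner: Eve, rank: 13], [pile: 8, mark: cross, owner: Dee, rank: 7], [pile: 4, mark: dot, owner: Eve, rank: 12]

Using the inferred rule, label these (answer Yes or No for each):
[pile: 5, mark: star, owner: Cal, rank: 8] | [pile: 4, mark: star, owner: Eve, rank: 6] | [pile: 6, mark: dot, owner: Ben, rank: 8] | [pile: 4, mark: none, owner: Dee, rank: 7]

A rule that fits every label: mark is star — true of each 'Yes' example, false of each 'No' one.

Yes, Yes, No, No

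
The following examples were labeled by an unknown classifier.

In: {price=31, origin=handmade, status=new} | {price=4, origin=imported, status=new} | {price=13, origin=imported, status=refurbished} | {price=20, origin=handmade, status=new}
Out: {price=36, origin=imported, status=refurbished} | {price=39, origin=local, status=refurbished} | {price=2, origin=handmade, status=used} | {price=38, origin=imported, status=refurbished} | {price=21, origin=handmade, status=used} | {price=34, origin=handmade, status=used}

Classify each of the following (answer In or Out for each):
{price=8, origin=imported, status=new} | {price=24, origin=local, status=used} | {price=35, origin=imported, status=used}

Rule: status is new OR price = 13. This holds for each 'In' example and fails for each 'Out' one.
{price=8, origin=imported, status=new}: status is new, price = 8, checks out → In.
{price=24, origin=local, status=used}: status is used, price = 24, does not satisfy this → Out.
{price=35, origin=imported, status=used}: status is used, price = 35, does not satisfy this → Out.

In, Out, Out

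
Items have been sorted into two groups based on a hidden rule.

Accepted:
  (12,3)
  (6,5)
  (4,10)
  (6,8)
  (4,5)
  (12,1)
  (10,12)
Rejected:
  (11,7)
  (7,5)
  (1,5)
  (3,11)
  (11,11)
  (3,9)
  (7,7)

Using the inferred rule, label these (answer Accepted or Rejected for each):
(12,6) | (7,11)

Accepted, Rejected

One predicate separates the groups cleanly: first is even.
(12,6): first 12, passes → Accepted. (7,11): first 7, doesn't match → Rejected.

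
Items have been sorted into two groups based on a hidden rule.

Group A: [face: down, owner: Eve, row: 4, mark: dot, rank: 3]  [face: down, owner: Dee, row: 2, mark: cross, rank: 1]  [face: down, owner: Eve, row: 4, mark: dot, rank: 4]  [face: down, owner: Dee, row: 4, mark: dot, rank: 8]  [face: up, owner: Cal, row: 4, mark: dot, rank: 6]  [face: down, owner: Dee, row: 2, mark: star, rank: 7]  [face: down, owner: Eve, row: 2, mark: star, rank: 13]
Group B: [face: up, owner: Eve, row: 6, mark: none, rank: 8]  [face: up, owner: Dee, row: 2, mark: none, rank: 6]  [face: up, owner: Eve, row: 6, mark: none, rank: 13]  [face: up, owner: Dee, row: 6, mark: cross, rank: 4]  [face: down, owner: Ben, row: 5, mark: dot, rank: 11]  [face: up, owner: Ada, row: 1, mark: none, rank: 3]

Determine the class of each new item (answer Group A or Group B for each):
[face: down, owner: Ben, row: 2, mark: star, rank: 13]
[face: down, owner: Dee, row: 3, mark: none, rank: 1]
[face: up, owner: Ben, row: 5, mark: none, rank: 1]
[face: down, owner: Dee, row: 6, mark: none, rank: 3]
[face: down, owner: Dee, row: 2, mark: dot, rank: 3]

Every 'Group A' example satisfies: mark is not none AND row ≤ 4. None of the 'Group B' examples do.
[face: down, owner: Ben, row: 2, mark: star, rank: 13] → mark is star, row = 2 → Group A. [face: down, owner: Dee, row: 3, mark: none, rank: 1] → mark is none, row = 3 → Group B. [face: up, owner: Ben, row: 5, mark: none, rank: 1] → mark is none, row = 5 → Group B. [face: down, owner: Dee, row: 6, mark: none, rank: 3] → mark is none, row = 6 → Group B. [face: down, owner: Dee, row: 2, mark: dot, rank: 3] → mark is dot, row = 2 → Group A.

Group A, Group B, Group B, Group B, Group A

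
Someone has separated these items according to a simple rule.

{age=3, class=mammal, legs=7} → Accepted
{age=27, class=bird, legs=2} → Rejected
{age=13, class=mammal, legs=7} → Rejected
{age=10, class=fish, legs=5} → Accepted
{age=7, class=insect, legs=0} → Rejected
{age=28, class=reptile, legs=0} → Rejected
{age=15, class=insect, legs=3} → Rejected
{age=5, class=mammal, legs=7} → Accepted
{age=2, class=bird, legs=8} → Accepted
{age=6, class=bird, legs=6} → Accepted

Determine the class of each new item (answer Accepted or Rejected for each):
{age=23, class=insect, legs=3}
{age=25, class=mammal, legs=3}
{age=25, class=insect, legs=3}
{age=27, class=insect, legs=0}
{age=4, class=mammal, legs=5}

A rule that fits every label: age ≤ 10 AND legs ≥ 2 — true of each 'Accepted' example, false of each 'Rejected' one.

Rejected, Rejected, Rejected, Rejected, Accepted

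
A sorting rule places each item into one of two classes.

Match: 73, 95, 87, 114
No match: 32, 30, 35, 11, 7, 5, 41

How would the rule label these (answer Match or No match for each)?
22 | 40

The classifier is using: at least 73.

No match, No match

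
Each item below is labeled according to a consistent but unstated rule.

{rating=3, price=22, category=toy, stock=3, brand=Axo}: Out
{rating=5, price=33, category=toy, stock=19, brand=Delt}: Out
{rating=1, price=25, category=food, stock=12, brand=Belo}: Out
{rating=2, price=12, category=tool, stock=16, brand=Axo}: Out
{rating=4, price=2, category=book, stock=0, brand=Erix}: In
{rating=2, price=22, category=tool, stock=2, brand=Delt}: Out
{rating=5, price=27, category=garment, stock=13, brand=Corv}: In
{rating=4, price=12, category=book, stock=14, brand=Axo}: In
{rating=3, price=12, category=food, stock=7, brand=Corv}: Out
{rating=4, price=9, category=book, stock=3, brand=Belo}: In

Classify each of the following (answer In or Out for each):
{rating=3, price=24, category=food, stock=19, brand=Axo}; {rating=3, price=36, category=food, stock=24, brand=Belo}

Out, Out

Every 'In' example satisfies: category is book OR category is garment. None of the 'Out' examples do.
{rating=3, price=24, category=food, stock=19, brand=Axo} — category is food, hence Out.
{rating=3, price=36, category=food, stock=24, brand=Belo} — category is food, hence Out.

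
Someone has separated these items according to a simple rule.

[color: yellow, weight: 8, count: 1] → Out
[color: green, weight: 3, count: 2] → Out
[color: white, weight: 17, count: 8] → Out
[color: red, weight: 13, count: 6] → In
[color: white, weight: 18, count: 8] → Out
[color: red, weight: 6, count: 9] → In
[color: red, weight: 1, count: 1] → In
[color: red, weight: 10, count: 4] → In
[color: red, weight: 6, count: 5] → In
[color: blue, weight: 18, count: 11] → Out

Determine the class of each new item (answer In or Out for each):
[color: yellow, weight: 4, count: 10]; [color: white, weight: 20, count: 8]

Out, Out

The classifier is using: color is red.
[color: yellow, weight: 4, count: 10]: color is yellow — lacks this property, so Out.
[color: white, weight: 20, count: 8]: color is white — lacks this property, so Out.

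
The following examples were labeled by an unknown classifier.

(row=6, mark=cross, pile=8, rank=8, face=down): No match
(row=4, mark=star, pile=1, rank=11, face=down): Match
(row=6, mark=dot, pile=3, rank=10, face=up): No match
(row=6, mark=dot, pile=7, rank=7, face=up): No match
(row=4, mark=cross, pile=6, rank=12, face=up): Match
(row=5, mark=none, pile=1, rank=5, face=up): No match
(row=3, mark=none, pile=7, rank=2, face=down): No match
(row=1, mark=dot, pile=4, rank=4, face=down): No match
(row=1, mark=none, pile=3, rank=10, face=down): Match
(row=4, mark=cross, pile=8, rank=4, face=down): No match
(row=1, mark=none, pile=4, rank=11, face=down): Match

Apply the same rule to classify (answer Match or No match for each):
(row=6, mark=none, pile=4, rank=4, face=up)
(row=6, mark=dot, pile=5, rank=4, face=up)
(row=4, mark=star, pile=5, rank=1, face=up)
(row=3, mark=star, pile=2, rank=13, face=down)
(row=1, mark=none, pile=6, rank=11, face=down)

The common property of the 'Match' items is: row ≤ 4 AND rank ≥ 5. No 'No match' item has it.

No match, No match, No match, Match, Match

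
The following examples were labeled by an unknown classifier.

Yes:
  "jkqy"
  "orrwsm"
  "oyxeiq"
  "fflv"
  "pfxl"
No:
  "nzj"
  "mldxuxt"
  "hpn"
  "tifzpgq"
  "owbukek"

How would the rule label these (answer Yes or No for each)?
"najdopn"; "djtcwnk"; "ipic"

Comparing the two groups points to one rule — even length.
"najdopn" — length 7, hence No.
"djtcwnk" — length 7, hence No.
"ipic" — length 4, hence Yes.

No, No, Yes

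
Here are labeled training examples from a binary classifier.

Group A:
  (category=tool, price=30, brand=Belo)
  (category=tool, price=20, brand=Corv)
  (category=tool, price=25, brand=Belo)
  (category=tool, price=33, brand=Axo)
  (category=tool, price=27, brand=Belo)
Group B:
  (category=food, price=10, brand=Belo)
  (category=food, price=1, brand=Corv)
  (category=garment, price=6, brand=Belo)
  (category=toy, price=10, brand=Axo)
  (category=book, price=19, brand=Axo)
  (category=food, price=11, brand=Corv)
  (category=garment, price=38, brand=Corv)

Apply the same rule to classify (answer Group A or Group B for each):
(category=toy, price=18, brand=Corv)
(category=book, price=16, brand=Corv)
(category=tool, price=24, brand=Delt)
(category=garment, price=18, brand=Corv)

Every 'Group A' example satisfies: category is tool. None of the 'Group B' examples do.
(category=toy, price=18, brand=Corv) — category is toy, hence Group B. (category=book, price=16, brand=Corv) — category is book, hence Group B. (category=tool, price=24, brand=Delt) — category is tool, hence Group A. (category=garment, price=18, brand=Corv) — category is garment, hence Group B.

Group B, Group B, Group A, Group B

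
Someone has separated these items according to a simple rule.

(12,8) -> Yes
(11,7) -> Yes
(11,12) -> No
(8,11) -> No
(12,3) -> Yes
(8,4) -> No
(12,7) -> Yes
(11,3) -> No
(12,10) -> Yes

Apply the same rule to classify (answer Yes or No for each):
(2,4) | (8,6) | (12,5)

No, No, Yes

Every 'Yes' example satisfies: first > second AND sum ≥ 15. None of the 'No' examples do.
(2,4): 2 < 4, 2+4 = 6 — doesn't match, so No.
(8,6): 8 > 6, 8+6 = 14 — doesn't match, so No.
(12,5): 12 > 5, 12+5 = 17 — has this property, so Yes.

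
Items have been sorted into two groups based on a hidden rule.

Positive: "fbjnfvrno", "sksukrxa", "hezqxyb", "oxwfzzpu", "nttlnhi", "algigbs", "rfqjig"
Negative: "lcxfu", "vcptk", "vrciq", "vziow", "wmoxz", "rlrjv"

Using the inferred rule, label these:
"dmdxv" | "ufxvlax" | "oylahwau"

Negative, Positive, Positive

The distinguishing property — length ≥ 6 — holds for all the 'Positive' cases and none of the 'Negative' cases.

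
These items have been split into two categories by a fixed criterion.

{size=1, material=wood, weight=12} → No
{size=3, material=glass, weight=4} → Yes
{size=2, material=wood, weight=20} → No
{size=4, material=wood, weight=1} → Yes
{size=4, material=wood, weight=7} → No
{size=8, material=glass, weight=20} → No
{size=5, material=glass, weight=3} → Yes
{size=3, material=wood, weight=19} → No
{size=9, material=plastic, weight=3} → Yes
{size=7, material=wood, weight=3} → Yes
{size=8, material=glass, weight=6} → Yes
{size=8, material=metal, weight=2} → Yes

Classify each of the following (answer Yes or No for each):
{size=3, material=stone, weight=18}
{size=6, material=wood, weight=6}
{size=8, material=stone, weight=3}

No, Yes, Yes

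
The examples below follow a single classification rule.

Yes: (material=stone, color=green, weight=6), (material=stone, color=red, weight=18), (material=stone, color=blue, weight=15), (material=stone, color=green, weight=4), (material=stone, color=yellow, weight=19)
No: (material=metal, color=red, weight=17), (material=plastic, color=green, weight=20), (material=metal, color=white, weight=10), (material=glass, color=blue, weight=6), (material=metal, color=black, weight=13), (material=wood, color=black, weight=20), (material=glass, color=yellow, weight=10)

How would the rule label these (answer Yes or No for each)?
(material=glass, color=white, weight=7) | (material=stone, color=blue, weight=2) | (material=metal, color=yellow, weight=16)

Every 'Yes' example satisfies: material is stone. None of the 'No' examples do.
(material=glass, color=white, weight=7) → material is glass → No. (material=stone, color=blue, weight=2) → material is stone → Yes. (material=metal, color=yellow, weight=16) → material is metal → No.

No, Yes, No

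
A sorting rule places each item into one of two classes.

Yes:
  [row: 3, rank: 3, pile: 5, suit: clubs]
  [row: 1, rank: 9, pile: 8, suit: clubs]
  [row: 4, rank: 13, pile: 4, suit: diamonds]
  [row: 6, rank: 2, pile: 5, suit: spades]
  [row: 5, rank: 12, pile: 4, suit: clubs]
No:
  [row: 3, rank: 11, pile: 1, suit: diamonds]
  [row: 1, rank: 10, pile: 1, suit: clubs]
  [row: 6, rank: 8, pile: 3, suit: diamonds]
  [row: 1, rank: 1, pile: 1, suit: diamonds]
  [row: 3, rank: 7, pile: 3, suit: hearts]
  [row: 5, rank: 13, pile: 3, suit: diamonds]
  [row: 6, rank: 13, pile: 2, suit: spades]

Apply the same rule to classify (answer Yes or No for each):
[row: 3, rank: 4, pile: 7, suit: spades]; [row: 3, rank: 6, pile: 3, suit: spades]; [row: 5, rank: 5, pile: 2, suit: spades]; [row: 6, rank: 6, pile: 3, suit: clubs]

Yes, No, No, No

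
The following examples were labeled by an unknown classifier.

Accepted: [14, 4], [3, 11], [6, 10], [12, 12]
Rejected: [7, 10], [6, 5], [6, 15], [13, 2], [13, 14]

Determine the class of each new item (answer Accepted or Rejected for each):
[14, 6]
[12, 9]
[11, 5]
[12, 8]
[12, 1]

Accepted, Rejected, Accepted, Accepted, Rejected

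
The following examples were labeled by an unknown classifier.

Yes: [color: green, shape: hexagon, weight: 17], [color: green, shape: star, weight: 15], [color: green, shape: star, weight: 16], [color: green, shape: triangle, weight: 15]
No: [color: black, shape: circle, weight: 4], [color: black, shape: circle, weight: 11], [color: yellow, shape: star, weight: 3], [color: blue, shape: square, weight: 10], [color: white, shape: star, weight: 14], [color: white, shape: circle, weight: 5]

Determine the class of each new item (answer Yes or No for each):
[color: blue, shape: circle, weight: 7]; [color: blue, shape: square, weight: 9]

No, No

'Yes' ⟺ color is green.
[color: blue, shape: circle, weight: 7] — color is blue, hence No. [color: blue, shape: square, weight: 9] — color is blue, hence No.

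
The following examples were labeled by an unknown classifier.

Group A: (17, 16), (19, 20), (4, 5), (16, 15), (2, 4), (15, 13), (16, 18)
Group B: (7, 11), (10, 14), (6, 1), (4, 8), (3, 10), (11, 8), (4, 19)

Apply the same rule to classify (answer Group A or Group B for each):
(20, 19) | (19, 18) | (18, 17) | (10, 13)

Group A, Group A, Group A, Group B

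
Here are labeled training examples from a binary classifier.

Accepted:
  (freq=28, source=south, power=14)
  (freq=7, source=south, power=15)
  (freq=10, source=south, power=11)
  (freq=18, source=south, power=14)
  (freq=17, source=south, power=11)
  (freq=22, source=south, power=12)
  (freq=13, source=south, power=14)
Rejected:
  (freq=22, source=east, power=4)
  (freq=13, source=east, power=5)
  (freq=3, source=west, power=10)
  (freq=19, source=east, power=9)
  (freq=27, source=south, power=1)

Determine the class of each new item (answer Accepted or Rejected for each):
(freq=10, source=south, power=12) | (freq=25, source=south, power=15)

The classifier is using: power ≥ 11.
Accepted: (freq=10, source=south, power=12), since power = 12. Accepted: (freq=25, source=south, power=15), since power = 15.

Accepted, Accepted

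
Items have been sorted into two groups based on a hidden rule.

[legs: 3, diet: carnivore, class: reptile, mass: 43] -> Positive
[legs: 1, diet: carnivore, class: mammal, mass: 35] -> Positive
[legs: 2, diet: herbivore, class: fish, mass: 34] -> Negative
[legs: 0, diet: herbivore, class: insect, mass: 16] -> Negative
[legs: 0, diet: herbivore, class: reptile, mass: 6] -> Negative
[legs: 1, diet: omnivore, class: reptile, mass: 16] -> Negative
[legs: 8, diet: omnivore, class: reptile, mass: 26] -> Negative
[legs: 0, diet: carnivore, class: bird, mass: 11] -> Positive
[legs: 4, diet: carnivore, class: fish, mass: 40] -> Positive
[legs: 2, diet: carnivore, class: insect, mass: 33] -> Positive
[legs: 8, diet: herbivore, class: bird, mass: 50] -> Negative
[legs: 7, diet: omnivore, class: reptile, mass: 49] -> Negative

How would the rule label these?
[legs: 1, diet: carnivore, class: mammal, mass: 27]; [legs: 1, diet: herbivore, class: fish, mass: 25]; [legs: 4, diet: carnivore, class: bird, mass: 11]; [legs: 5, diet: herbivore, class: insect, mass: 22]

Positive, Negative, Positive, Negative

Rule: diet is carnivore. This holds for each 'Positive' example and fails for each 'Negative' one.
Positive: [legs: 1, diet: carnivore, class: mammal, mass: 27], since diet is carnivore. Negative: [legs: 1, diet: herbivore, class: fish, mass: 25], since diet is herbivore. Positive: [legs: 4, diet: carnivore, class: bird, mass: 11], since diet is carnivore. Negative: [legs: 5, diet: herbivore, class: insect, mass: 22], since diet is herbivore.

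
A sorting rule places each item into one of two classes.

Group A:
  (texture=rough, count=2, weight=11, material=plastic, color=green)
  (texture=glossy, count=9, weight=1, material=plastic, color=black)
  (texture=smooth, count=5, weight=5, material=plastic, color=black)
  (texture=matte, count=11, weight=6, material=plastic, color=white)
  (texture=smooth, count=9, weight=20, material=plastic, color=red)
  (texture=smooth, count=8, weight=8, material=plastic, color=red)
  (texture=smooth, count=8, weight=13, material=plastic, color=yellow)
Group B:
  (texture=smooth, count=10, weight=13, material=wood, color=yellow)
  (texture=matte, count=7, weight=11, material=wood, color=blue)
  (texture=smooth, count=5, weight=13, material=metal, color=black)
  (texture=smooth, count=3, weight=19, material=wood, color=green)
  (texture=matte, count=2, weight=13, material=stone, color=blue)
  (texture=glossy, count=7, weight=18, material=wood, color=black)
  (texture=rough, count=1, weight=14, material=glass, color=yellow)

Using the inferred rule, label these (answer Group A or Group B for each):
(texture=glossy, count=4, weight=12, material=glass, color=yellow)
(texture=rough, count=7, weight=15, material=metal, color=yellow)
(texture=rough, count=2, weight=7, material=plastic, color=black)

Rule: material is plastic. This holds for each 'Group A' example and fails for each 'Group B' one.
(texture=glossy, count=4, weight=12, material=glass, color=yellow) — material is glass, hence Group B.
(texture=rough, count=7, weight=15, material=metal, color=yellow) — material is metal, hence Group B.
(texture=rough, count=2, weight=7, material=plastic, color=black) — material is plastic, hence Group A.

Group B, Group B, Group A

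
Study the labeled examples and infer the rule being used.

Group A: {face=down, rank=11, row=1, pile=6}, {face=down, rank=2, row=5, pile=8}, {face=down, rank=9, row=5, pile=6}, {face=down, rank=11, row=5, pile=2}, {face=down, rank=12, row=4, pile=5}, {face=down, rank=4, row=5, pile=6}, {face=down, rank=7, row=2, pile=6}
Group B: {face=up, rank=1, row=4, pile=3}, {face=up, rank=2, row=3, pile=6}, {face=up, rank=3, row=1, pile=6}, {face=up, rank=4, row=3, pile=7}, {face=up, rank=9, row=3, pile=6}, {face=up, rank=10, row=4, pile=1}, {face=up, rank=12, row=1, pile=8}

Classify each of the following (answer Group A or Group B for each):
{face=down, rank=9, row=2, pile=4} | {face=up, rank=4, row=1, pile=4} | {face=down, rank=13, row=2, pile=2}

'Group A' ⟺ face is down.
{face=down, rank=9, row=2, pile=4} → face is down → Group A.
{face=up, rank=4, row=1, pile=4} → face is up → Group B.
{face=down, rank=13, row=2, pile=2} → face is down → Group A.

Group A, Group B, Group A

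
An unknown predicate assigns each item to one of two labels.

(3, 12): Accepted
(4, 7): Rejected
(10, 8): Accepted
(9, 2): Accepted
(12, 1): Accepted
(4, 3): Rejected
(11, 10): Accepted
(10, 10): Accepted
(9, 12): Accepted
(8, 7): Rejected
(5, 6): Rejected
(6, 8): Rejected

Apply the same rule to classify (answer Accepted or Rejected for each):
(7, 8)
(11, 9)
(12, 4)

'Accepted' ⟺ max ≥ 9.
(7, 8): Rejected (max 8). (11, 9): Accepted (max 11). (12, 4): Accepted (max 12).

Rejected, Accepted, Accepted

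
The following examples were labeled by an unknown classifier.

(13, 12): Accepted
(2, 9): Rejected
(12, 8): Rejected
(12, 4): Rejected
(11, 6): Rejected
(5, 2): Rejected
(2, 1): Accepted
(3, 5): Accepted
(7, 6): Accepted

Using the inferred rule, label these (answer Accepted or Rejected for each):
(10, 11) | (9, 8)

Accepted, Accepted

One predicate separates the groups cleanly: |first − second| ≤ 2.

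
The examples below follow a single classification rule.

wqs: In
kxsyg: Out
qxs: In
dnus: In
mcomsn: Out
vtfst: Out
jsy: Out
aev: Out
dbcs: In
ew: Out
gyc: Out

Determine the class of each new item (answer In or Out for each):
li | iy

'In' ⟺ ends with 's'.
Out: li, since ends with 'i'.
Out: iy, since ends with 'y'.

Out, Out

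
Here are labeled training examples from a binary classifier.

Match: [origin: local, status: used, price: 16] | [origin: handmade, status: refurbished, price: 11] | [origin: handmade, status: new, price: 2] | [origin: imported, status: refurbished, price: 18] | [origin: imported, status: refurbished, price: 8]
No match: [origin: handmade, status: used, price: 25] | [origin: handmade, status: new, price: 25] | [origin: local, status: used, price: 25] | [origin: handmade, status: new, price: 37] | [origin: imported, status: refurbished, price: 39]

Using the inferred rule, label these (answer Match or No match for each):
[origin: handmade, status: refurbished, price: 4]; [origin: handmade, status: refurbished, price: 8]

Match, Match

The rule appears to be: price ≤ 18.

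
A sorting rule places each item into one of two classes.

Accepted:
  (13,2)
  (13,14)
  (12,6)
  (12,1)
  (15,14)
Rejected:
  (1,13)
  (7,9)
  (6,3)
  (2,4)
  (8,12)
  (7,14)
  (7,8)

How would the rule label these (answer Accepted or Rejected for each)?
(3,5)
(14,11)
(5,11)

Rejected, Accepted, Rejected

The distinguishing property — first ≥ 9 — holds for all the 'Accepted' cases and none of the 'Rejected' cases.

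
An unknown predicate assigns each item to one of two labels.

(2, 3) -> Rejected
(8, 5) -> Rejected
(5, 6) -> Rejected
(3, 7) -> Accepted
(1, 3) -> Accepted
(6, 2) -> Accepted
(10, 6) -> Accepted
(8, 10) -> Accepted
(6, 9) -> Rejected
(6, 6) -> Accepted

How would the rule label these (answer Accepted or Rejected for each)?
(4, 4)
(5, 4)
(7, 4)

Accepted, Rejected, Rejected

Comparing the two groups points to one rule — sum is even.
(4, 4) → 4+4 = 8 → Accepted. (5, 4) → 5+4 = 9 → Rejected. (7, 4) → 7+4 = 11 → Rejected.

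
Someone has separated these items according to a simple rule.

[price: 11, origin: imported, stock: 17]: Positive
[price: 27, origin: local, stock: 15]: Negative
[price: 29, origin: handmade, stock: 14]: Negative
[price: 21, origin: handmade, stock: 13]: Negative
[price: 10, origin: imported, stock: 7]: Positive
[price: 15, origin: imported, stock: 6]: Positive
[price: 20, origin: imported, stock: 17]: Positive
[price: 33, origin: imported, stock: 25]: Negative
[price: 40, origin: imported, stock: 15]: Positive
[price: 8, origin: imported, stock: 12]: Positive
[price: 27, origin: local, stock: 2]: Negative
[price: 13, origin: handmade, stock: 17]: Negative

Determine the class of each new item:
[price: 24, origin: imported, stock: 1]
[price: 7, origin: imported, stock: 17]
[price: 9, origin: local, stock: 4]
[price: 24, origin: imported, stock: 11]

Rule: origin is imported AND stock ≤ 17. This holds for each 'Positive' example and fails for each 'Negative' one.

Positive, Positive, Negative, Positive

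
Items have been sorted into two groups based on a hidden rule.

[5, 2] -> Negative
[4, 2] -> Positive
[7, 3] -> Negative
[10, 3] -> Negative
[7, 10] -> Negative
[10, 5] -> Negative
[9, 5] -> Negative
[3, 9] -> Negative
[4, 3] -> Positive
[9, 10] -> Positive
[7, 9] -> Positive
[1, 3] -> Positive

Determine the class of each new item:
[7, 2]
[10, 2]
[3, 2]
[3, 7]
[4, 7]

Every 'Positive' example satisfies: |first − second| ≤ 2. None of the 'Negative' examples do.

Negative, Negative, Positive, Negative, Negative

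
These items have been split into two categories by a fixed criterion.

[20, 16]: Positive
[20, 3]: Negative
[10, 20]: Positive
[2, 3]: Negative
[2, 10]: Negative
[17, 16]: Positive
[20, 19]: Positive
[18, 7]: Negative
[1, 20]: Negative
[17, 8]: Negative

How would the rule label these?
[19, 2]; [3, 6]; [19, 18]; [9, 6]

Negative, Negative, Positive, Negative

'Positive' ⟺ sum ≥ 30.
[19, 2] — 19+2 = 21, hence Negative. [3, 6] — 3+6 = 9, hence Negative. [19, 18] — 19+18 = 37, hence Positive. [9, 6] — 9+6 = 15, hence Negative.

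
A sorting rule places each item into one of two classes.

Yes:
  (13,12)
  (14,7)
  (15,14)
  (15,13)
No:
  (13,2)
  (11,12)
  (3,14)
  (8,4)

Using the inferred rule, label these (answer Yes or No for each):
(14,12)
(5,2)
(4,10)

Yes, No, No

'Yes' ⟺ first > second AND sum ≥ 17.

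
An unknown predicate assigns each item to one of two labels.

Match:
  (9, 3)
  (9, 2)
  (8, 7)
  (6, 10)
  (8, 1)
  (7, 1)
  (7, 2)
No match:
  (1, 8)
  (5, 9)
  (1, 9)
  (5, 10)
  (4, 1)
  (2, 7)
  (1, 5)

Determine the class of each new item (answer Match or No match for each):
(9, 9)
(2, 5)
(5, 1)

Match, No match, No match

Every 'Match' example satisfies: first ≥ 6. None of the 'No match' examples do.
(9, 9): Match (first 9). (2, 5): No match (first 2). (5, 1): No match (first 5).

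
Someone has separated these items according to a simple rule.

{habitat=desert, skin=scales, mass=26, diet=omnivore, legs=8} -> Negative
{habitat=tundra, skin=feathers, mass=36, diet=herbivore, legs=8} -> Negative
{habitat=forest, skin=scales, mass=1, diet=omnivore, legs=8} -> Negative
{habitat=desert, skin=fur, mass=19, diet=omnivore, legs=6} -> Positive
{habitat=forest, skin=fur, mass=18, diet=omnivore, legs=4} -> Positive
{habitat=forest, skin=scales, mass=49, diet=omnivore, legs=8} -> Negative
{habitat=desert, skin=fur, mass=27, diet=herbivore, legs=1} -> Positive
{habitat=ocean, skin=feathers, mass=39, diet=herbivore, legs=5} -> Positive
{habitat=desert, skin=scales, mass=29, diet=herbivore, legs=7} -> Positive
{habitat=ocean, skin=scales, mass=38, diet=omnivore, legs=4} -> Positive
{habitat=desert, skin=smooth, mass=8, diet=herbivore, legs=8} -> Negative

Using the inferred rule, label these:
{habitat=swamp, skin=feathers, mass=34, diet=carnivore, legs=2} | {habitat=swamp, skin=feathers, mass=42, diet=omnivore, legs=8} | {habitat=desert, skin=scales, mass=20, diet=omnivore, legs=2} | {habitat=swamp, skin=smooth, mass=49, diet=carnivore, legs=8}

Positive, Negative, Positive, Negative

All 'Positive' examples share one property — legs ≤ 7 — and every 'Negative' example lacks it.
{habitat=swamp, skin=feathers, mass=34, diet=carnivore, legs=2}: legs = 2 — meets the rule, so Positive.
{habitat=swamp, skin=feathers, mass=42, diet=omnivore, legs=8}: legs = 8 — lacks this property, so Negative.
{habitat=desert, skin=scales, mass=20, diet=omnivore, legs=2}: legs = 2 — meets the rule, so Positive.
{habitat=swamp, skin=smooth, mass=49, diet=carnivore, legs=8}: legs = 8 — lacks this property, so Negative.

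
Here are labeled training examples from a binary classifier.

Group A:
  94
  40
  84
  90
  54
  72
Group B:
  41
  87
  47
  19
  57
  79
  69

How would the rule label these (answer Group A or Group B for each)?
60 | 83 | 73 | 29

Group A, Group B, Group B, Group B

A rule that fits every label: even — true of each 'Group A' example, false of each 'Group B' one.
60: 60 is even — meets the rule, so Group A.
83: 83 is odd — lacks this property, so Group B.
73: 73 is odd — lacks this property, so Group B.
29: 29 is odd — lacks this property, so Group B.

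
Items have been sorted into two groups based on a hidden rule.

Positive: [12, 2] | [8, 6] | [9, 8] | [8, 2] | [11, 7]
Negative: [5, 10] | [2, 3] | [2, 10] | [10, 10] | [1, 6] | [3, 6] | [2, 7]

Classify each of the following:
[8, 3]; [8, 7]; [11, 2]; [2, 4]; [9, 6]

Positive, Positive, Positive, Negative, Positive

Rule: first > second. This holds for each 'Positive' example and fails for each 'Negative' one.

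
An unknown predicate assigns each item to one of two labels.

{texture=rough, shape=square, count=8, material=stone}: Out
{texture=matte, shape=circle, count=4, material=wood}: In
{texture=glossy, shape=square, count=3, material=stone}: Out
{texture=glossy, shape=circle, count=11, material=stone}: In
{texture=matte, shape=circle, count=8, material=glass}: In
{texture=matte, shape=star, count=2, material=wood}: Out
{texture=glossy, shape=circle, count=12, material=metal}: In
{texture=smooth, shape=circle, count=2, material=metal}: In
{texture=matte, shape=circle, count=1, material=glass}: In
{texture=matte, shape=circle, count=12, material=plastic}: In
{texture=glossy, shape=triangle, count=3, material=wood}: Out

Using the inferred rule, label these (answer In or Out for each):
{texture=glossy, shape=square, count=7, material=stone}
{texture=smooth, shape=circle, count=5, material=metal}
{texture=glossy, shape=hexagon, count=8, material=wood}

Out, In, Out

The distinguishing property — shape is circle — holds for all the 'In' cases and none of the 'Out' cases.
{texture=glossy, shape=square, count=7, material=stone} → shape is square → Out.
{texture=smooth, shape=circle, count=5, material=metal} → shape is circle → In.
{texture=glossy, shape=hexagon, count=8, material=wood} → shape is hexagon → Out.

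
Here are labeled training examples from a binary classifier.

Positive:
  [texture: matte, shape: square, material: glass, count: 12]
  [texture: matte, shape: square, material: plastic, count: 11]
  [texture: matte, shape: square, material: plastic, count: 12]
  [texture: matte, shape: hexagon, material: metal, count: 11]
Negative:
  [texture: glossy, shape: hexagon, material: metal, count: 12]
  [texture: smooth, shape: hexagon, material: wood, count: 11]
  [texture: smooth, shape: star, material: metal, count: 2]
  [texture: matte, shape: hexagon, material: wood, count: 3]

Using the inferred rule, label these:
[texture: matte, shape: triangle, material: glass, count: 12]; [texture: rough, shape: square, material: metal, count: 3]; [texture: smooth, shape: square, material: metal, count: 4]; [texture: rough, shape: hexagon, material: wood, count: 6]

Positive, Negative, Negative, Negative

Rule: texture is matte AND count ≥ 11. This holds for each 'Positive' example and fails for each 'Negative' one.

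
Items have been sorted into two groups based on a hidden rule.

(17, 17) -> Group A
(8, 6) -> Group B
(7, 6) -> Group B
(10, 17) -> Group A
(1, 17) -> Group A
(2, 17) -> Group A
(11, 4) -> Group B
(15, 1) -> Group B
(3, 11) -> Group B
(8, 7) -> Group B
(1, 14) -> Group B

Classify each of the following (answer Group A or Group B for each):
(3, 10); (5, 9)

Group B, Group B

The common property of the 'Group A' items is: sum ≥ 18. No 'Group B' item has it.
(3, 10): Group B (3+10 = 13).
(5, 9): Group B (5+9 = 14).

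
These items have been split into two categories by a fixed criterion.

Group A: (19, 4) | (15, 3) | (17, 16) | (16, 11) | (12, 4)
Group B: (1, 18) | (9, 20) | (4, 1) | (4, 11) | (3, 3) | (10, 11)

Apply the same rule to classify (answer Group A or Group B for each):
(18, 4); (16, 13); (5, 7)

One predicate separates the groups cleanly: first ≥ 11.

Group A, Group A, Group B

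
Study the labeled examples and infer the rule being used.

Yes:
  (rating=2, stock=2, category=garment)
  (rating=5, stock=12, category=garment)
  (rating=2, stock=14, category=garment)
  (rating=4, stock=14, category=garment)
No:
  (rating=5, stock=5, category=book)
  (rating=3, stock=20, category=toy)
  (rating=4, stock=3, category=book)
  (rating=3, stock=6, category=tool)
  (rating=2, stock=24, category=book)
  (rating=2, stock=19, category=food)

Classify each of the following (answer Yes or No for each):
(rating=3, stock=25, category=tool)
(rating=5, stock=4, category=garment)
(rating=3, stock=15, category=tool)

A rule that fits every label: category is garment — true of each 'Yes' example, false of each 'No' one.
(rating=3, stock=25, category=tool): No (category is tool).
(rating=5, stock=4, category=garment): Yes (category is garment).
(rating=3, stock=15, category=tool): No (category is tool).

No, Yes, No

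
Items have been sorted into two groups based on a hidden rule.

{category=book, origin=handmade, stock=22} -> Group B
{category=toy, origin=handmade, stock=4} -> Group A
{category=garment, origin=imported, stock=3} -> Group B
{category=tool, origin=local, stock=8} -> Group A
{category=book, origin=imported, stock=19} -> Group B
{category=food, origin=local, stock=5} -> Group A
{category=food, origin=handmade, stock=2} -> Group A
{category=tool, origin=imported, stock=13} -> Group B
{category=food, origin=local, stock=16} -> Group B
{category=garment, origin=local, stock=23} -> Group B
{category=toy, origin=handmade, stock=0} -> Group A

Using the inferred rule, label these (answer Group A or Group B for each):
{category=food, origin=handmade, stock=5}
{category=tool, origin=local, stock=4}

Group A, Group A

The distinguishing property — stock ≠ 3 AND stock ≤ 8 — holds for all the 'Group A' cases and none of the 'Group B' cases.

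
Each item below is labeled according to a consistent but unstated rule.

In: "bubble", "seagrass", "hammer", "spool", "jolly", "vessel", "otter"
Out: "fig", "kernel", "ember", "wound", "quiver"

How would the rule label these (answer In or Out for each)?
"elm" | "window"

Out, Out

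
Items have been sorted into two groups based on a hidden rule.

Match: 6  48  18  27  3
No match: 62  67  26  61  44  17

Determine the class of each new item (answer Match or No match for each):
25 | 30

No match, Match

All 'Match' examples share one property — multiple of 3 — and every 'No match' example lacks it.
No match: 25, since 25 = 3·8 + 1.
Match: 30, since 30 = 3·10.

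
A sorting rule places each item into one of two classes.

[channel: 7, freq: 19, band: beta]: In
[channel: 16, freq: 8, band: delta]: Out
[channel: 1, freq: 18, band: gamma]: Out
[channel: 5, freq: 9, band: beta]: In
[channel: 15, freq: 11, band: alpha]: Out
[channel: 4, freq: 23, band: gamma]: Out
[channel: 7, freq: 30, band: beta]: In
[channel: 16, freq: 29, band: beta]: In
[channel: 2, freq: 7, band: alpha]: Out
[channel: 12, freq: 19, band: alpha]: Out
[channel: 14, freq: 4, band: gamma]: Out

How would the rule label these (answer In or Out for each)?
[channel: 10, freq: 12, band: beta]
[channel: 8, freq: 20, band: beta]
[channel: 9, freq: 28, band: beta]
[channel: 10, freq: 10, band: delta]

Rule: band is beta. This holds for each 'In' example and fails for each 'Out' one.
[channel: 10, freq: 12, band: beta]: band is beta, meets the rule → In. [channel: 8, freq: 20, band: beta]: band is beta, meets the rule → In. [channel: 9, freq: 28, band: beta]: band is beta, meets the rule → In. [channel: 10, freq: 10, band: delta]: band is delta, does not pass → Out.

In, In, In, Out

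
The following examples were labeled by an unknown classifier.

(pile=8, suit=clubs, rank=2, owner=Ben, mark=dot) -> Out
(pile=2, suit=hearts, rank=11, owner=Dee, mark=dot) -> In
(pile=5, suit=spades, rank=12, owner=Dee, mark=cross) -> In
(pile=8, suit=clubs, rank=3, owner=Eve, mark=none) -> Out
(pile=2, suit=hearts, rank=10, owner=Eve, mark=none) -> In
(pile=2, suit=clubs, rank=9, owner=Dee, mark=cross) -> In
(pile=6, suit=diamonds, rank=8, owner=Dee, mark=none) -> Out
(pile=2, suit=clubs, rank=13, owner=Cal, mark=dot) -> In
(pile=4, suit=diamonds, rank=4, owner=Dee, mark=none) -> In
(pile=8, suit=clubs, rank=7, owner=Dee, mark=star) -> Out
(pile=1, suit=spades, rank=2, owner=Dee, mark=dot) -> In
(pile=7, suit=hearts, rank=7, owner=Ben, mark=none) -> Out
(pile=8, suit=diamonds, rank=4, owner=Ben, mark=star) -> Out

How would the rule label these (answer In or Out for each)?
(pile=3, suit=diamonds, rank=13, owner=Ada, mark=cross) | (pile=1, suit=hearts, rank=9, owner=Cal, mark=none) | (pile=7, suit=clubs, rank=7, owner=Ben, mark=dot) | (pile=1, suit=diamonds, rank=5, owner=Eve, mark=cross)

Every 'In' example satisfies: pile ≤ 5. None of the 'Out' examples do.
(pile=3, suit=diamonds, rank=13, owner=Ada, mark=cross): pile = 3, fits → In. (pile=1, suit=hearts, rank=9, owner=Cal, mark=none): pile = 1, fits → In. (pile=7, suit=clubs, rank=7, owner=Ben, mark=dot): pile = 7, lacks this property → Out. (pile=1, suit=diamonds, rank=5, owner=Eve, mark=cross): pile = 1, fits → In.

In, In, Out, In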